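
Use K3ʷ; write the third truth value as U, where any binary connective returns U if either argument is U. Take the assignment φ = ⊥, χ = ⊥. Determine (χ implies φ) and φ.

⊥

χ implies φ = ⊥ implies ⊥ = ⊤
(χ implies φ) and φ = ⊤ and ⊥ = ⊥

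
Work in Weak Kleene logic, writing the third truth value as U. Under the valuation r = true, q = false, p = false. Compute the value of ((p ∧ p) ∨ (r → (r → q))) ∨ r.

p ∧ p = false ∧ false = false
r → q = true → false = false
r → (r → q) = true → false = false
(p ∧ p) ∨ (r → (r → q)) = false ∨ false = false
((p ∧ p) ∨ (r → (r → q))) ∨ r = false ∨ true = true

true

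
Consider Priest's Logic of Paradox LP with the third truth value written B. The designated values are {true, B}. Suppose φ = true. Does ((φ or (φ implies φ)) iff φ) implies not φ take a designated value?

No

φ implies φ = true implies true = true
φ or (φ implies φ) = true or true = true
(φ or (φ implies φ)) iff φ = true iff true = true
not φ = not true = false
((φ or (φ implies φ)) iff φ) implies not φ = true implies false = false
false ∉ {true, B}.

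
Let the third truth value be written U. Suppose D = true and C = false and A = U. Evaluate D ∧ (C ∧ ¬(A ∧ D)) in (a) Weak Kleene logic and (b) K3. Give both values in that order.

U; false

In Weak Kleene logic: A ∧ D = U ∧ true = U
¬(A ∧ D) = ¬U = U
C ∧ ¬(A ∧ D) = false ∧ U = U
D ∧ (C ∧ ¬(A ∧ D)) = true ∧ U = U
In K3: A ∧ D = U ∧ true = U
¬(A ∧ D) = ¬U = U
C ∧ ¬(A ∧ D) = false ∧ U = false
D ∧ (C ∧ ¬(A ∧ D)) = true ∧ false = false
They differ because Weak Kleene logic and K3 treat U differently under the binary connectives.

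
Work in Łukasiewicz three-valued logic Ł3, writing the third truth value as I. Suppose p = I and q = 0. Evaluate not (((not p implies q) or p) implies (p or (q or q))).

not p = not I = I
not p implies q = I implies 0 = I  [min(1, 1−½+0)]
(not p implies q) or p = I or I = I
q or q = 0 or 0 = 0
p or (q or q) = I or 0 = I
((not p implies q) or p) implies (p or (q or q)) = I implies I = 1
not (((not p implies q) or p) implies (p or (q or q))) = not 1 = 0

0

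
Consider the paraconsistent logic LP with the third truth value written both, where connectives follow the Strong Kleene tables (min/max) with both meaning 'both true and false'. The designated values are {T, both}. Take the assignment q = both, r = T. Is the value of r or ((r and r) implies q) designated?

Yes

r and r = T and T = T
(r and r) implies q = T implies both = both
r or ((r and r) implies q) = T or both = T
T ∈ {T, both}.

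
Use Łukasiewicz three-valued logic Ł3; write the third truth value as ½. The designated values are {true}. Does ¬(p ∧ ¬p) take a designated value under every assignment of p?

No

Countermodel: p=½ gives ½, which is not designated.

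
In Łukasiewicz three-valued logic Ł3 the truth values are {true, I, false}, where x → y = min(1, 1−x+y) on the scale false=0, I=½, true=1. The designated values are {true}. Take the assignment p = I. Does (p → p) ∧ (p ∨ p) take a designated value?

p → p = I → I = true  [min(1, 1−½+½)]
p ∨ p = I ∨ I = I
(p → p) ∧ (p ∨ p) = true ∧ I = I
I ∉ {true}.

No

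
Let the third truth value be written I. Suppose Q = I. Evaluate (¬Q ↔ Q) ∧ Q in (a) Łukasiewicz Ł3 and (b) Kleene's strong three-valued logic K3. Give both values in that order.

In Łukasiewicz Ł3: ¬Q = ¬I = I
¬Q ↔ Q = I ↔ I = T  [1 − |½−½|]
(¬Q ↔ Q) ∧ Q = T ∧ I = I
In Kleene's strong three-valued logic K3: ¬Q = ¬I = I
¬Q ↔ Q = I ↔ I = I
(¬Q ↔ Q) ∧ Q = I ∧ I = I

I; I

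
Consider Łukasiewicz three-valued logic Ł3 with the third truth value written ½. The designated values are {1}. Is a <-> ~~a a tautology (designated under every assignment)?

Yes

Every assignment of a over {1, ½, 0} gives a value in {1}.
In particular, with a=½: a <-> ~~a = 1.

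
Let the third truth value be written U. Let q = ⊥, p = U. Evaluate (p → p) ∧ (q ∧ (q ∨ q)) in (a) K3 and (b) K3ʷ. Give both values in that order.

In K3: p → p = U → U = U  [¬U ∨ U]
q ∨ q = ⊥ ∨ ⊥ = ⊥
q ∧ (q ∨ q) = ⊥ ∧ ⊥ = ⊥
(p → p) ∧ (q ∧ (q ∨ q)) = U ∧ ⊥ = ⊥
In K3ʷ: p → p = U → U = U  [any arg is the third value ⇒ result is the third value]
q ∨ q = ⊥ ∨ ⊥ = ⊥
q ∧ (q ∨ q) = ⊥ ∧ ⊥ = ⊥
(p → p) ∧ (q ∧ (q ∨ q)) = U ∧ ⊥ = U
They differ because K3 and K3ʷ treat U differently under the binary connectives.

⊥; U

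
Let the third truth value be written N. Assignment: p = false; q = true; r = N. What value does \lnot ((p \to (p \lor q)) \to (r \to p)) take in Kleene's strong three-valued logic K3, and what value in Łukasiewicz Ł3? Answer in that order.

N; N

In Kleene's strong three-valued logic K3: p \lor q = false \lor true = true
p \to (p \lor q) = false \to true = true
r \to p = N \to false = N  [\lnot N \lor false]
(p \to (p \lor q)) \to (r \to p) = true \to N = N
\lnot ((p \to (p \lor q)) \to (r \to p)) = \lnot N = N
In Łukasiewicz Ł3: p \lor q = false \lor true = true
p \to (p \lor q) = false \to true = true
r \to p = N \to false = N  [min(1, 1−½+0)]
(p \to (p \lor q)) \to (r \to p) = true \to N = N
\lnot ((p \to (p \lor q)) \to (r \to p)) = \lnot N = N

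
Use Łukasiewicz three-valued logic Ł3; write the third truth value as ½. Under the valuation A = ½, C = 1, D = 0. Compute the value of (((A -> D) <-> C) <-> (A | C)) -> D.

½

A -> D = ½ -> 0 = ½
(A -> D) <-> C = ½ <-> 1 = ½
A | C = ½ | 1 = 1
((A -> D) <-> C) <-> (A | C) = ½ <-> 1 = ½
(((A -> D) <-> C) <-> (A | C)) -> D = ½ -> 0 = ½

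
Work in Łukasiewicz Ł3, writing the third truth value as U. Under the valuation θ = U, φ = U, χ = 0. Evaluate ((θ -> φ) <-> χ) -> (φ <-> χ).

1

θ -> φ = U -> U = 1  [min(1, 1−½+½)]
(θ -> φ) <-> χ = 1 <-> 0 = 0
φ <-> χ = U <-> 0 = U
((θ -> φ) <-> χ) -> (φ <-> χ) = 0 -> U = 1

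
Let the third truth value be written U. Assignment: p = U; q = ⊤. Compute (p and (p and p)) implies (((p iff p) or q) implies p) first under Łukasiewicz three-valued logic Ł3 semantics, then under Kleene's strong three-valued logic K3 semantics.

⊤; U

In Łukasiewicz three-valued logic Ł3: p and p = U and U = U
p and (p and p) = U and U = U
p iff p = U iff U = ⊤  [1 − |½−½|]
(p iff p) or q = ⊤ or ⊤ = ⊤
((p iff p) or q) implies p = ⊤ implies U = U
(p and (p and p)) implies (((p iff p) or q) implies p) = U implies U = ⊤
In Kleene's strong three-valued logic K3: p and p = U and U = U
p and (p and p) = U and U = U
p iff p = U iff U = U
(p iff p) or q = U or ⊤ = ⊤
((p iff p) or q) implies p = ⊤ implies U = U  [not ⊤ or U]
(p and (p and p)) implies (((p iff p) or q) implies p) = U implies U = U
They differ because Łukasiewicz three-valued logic Ł3 and Kleene's strong three-valued logic K3 treat U differently under implication.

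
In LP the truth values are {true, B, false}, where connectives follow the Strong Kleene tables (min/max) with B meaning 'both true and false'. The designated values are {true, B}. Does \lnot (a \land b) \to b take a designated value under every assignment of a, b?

Countermodel: a=true, b=false gives false, which is not designated.

No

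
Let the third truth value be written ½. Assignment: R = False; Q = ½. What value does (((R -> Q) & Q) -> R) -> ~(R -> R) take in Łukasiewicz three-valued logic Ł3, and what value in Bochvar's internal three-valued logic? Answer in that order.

½; ½

In Łukasiewicz three-valued logic Ł3: R -> Q = False -> ½ = True  [min(1, 1−0+½)]
(R -> Q) & Q = True & ½ = ½
((R -> Q) & Q) -> R = ½ -> False = ½
R -> R = False -> False = True
~(R -> R) = ~True = False
(((R -> Q) & Q) -> R) -> ~(R -> R) = ½ -> False = ½
In Bochvar's internal three-valued logic: R -> Q = False -> ½ = ½
(R -> Q) & Q = ½ & ½ = ½
((R -> Q) & Q) -> R = ½ -> False = ½
R -> R = False -> False = True
~(R -> R) = ~True = False
(((R -> Q) & Q) -> R) -> ~(R -> R) = ½ -> False = ½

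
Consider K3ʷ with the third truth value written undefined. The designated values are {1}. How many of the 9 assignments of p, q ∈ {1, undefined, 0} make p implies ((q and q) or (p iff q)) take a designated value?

3

Designated under: (p=1, q=1); (p=0, q=1); (p=0, q=0).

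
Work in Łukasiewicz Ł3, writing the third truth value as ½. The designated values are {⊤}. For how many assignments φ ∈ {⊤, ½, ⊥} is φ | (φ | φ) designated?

φ=⊤: ⊤ ✓
φ=½: ½ ·
φ=⊥: ⊥ ·

1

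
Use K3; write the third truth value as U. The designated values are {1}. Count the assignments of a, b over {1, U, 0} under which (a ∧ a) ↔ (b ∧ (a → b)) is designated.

Designated under: (a=1, b=1); (a=0, b=0).

2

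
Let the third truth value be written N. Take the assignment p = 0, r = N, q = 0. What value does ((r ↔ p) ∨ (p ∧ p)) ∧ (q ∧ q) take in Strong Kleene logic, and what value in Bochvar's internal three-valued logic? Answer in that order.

0; N

In Strong Kleene logic: r ↔ p = N ↔ 0 = N
p ∧ p = 0 ∧ 0 = 0
(r ↔ p) ∨ (p ∧ p) = N ∨ 0 = N
q ∧ q = 0 ∧ 0 = 0
((r ↔ p) ∨ (p ∧ p)) ∧ (q ∧ q) = N ∧ 0 = 0
In Bochvar's internal three-valued logic: r ↔ p = N ↔ 0 = N
p ∧ p = 0 ∧ 0 = 0
(r ↔ p) ∨ (p ∧ p) = N ∨ 0 = N
q ∧ q = 0 ∧ 0 = 0
((r ↔ p) ∨ (p ∧ p)) ∧ (q ∧ q) = N ∧ 0 = N
They differ because Strong Kleene logic and Bochvar's internal three-valued logic treat N differently under the binary connectives.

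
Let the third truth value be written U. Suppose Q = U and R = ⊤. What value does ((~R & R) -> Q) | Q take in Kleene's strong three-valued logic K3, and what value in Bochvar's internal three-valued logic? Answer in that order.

In Kleene's strong three-valued logic K3: ~R = ~⊤ = ⊥
~R & R = ⊥ & ⊤ = ⊥
(~R & R) -> Q = ⊥ -> U = ⊤  [~⊥ | U]
((~R & R) -> Q) | Q = ⊤ | U = ⊤
In Bochvar's internal three-valued logic: ~R = ~⊤ = ⊥
~R & R = ⊥ & ⊤ = ⊥
(~R & R) -> Q = ⊥ -> U = U  [any arg is the third value ⇒ result is the third value]
((~R & R) -> Q) | Q = U | U = U
They differ because Kleene's strong three-valued logic K3 and Bochvar's internal three-valued logic treat U differently under the binary connectives.

⊤; U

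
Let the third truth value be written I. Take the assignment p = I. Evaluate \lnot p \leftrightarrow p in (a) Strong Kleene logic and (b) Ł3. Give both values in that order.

I; 1

In Strong Kleene logic: \lnot p = \lnot I = I
\lnot p \leftrightarrow p = I \leftrightarrow I = I
In Ł3: \lnot p = \lnot I = I
\lnot p \leftrightarrow p = I \leftrightarrow I = 1  [1 − |½−½|]
They differ because Strong Kleene logic and Ł3 treat I differently under implication.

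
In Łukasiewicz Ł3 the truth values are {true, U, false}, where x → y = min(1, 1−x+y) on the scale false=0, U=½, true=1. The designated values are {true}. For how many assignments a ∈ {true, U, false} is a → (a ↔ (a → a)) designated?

a=true: true ✓
a=U: true ✓
a=false: true ✓

3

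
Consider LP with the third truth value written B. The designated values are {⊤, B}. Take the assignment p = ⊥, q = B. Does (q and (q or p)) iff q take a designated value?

Yes

q or p = B or ⊥ = B
q and (q or p) = B and B = B
(q and (q or p)) iff q = B iff B = B
B ∈ {⊤, B}.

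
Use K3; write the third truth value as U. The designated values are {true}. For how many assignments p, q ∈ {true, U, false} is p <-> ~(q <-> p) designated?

2

Designated under: (p=true, q=false); (p=false, q=false).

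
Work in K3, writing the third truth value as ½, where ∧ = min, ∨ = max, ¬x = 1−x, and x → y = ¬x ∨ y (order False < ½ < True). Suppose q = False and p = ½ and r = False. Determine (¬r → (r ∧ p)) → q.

True

¬r = ¬False = True
r ∧ p = False ∧ ½ = False
¬r → (r ∧ p) = True → False = False
(¬r → (r ∧ p)) → q = False → False = True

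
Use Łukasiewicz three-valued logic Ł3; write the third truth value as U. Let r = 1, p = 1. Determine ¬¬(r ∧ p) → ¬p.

r ∧ p = 1 ∧ 1 = 1
¬(r ∧ p) = ¬1 = 0
¬¬(r ∧ p) = ¬0 = 1
¬p = ¬1 = 0
¬¬(r ∧ p) → ¬p = 1 → 0 = 0

0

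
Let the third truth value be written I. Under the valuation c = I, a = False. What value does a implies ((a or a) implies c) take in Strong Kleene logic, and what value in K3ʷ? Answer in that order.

True; I

In Strong Kleene logic: a or a = False or False = False
(a or a) implies c = False implies I = True  [not False or I]
a implies ((a or a) implies c) = False implies True = True
In K3ʷ: a or a = False or False = False
(a or a) implies c = False implies I = I  [any arg is the third value ⇒ result is the third value]
a implies ((a or a) implies c) = False implies I = I
They differ because Strong Kleene logic and K3ʷ treat I differently under the binary connectives.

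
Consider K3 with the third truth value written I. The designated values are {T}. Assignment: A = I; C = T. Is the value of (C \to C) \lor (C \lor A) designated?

Yes

C \to C = T \to T = T
C \lor A = T \lor I = T
(C \to C) \lor (C \lor A) = T \lor T = T
T ∈ {T}.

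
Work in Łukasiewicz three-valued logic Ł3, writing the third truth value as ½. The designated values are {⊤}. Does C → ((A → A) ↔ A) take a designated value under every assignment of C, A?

No

Countermodel: C=⊤, A=½ gives ½, which is not designated.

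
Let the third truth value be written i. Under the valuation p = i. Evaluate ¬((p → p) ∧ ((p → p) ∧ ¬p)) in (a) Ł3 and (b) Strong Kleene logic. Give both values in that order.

i; i

In Ł3: p → p = i → i = T  [min(1, 1−½+½)]
p → p = i → i = T
¬p = ¬i = i
(p → p) ∧ ¬p = T ∧ i = i
(p → p) ∧ ((p → p) ∧ ¬p) = T ∧ i = i
¬((p → p) ∧ ((p → p) ∧ ¬p)) = ¬i = i
In Strong Kleene logic: p → p = i → i = i
p → p = i → i = i
¬p = ¬i = i
(p → p) ∧ ¬p = i ∧ i = i
(p → p) ∧ ((p → p) ∧ ¬p) = i ∧ i = i
¬((p → p) ∧ ((p → p) ∧ ¬p)) = ¬i = i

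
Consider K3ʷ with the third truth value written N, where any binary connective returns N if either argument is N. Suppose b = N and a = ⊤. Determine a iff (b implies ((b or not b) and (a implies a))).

not b = not N = N
b or not b = N or N = N
a implies a = ⊤ implies ⊤ = ⊤
(b or not b) and (a implies a) = N and ⊤ = N
b implies ((b or not b) and (a implies a)) = N implies N = N  [any arg is the third value ⇒ result is the third value]
a iff (b implies ((b or not b) and (a implies a))) = ⊤ iff N = N

N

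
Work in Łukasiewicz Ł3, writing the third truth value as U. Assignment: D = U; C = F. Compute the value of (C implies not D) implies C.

F

not D = not U = U
C implies not D = F implies U = T  [min(1, 1−0+½)]
(C implies not D) implies C = T implies F = F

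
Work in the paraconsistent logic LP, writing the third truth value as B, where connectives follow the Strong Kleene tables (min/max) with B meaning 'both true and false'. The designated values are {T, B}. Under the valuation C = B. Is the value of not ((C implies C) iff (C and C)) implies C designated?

Yes

C implies C = B implies B = B  [not B or B]
C and C = B and B = B
(C implies C) iff (C and C) = B iff B = B
not ((C implies C) iff (C and C)) = not B = B
not ((C implies C) iff (C and C)) implies C = B implies B = B
B ∈ {T, B}.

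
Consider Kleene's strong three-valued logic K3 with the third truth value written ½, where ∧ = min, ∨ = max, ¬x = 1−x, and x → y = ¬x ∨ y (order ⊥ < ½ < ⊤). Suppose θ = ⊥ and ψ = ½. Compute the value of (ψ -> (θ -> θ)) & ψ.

θ -> θ = ⊥ -> ⊥ = ⊤
ψ -> (θ -> θ) = ½ -> ⊤ = ⊤  [~½ | ⊤]
(ψ -> (θ -> θ)) & ψ = ⊤ & ½ = ½

½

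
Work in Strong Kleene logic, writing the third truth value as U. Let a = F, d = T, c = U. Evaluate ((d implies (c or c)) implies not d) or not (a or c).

U

c or c = U or U = U
d implies (c or c) = T implies U = U
not d = not T = F
(d implies (c or c)) implies not d = U implies F = U
a or c = F or U = U
not (a or c) = not U = U
((d implies (c or c)) implies not d) or not (a or c) = U or U = U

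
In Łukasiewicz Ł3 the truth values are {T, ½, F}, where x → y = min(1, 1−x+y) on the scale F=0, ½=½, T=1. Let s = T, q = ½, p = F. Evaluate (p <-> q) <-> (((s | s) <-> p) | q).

T

p <-> q = F <-> ½ = ½  [1 − |0−½|]
s | s = T | T = T
(s | s) <-> p = T <-> F = F
((s | s) <-> p) | q = F | ½ = ½
(p <-> q) <-> (((s | s) <-> p) | q) = ½ <-> ½ = T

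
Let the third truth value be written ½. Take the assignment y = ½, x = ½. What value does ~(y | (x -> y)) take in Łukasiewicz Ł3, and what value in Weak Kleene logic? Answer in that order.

F; ½

In Łukasiewicz Ł3: x -> y = ½ -> ½ = T  [min(1, 1−½+½)]
y | (x -> y) = ½ | T = T
~(y | (x -> y)) = ~T = F
In Weak Kleene logic: x -> y = ½ -> ½ = ½  [any arg is the third value ⇒ result is the third value]
y | (x -> y) = ½ | ½ = ½
~(y | (x -> y)) = ~½ = ½
They differ because Łukasiewicz Ł3 and Weak Kleene logic treat ½ differently under the binary connectives.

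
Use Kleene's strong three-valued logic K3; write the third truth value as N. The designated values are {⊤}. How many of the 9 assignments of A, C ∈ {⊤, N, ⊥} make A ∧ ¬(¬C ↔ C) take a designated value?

Designated under: (A=⊤, C=⊤); (A=⊤, C=⊥).

2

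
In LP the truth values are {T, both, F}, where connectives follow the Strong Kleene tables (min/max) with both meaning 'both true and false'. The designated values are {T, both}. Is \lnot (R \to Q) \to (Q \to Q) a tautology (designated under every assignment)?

Every assignment of R, Q over {T, both, F} gives a value in {T, both}.
In particular, with R=both, Q=both: \lnot (R \to Q) \to (Q \to Q) = both.

Yes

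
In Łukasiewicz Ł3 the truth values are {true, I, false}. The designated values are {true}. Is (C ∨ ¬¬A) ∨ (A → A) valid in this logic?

Yes

Every assignment of C, A over {true, I, false} gives a value in {true}.
In particular, with C=I, A=I: (C ∨ ¬¬A) ∨ (A → A) = true.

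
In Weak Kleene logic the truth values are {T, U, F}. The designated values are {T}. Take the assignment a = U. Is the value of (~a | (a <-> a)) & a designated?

~a = ~U = U
a <-> a = U <-> U = U
~a | (a <-> a) = U | U = U
(~a | (a <-> a)) & a = U & U = U
U ∉ {T}.

No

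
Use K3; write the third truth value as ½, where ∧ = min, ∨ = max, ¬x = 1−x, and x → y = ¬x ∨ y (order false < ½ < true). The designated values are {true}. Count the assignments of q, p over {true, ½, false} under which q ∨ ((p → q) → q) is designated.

4

Designated under: (q=true, p=true); (q=true, p=½); (q=true, p=false); (q=false, p=true).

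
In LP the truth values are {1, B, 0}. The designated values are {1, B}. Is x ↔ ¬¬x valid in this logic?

Every assignment of x over {1, B, 0} gives a value in {1, B}.
In particular, with x=B: x ↔ ¬¬x = B.

Yes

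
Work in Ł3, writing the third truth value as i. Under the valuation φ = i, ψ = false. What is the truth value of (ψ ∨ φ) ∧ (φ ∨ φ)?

i

ψ ∨ φ = false ∨ i = i
φ ∨ φ = i ∨ i = i
(ψ ∨ φ) ∧ (φ ∨ φ) = i ∧ i = i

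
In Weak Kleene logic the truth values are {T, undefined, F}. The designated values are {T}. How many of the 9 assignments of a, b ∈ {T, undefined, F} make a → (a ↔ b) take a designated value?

Designated under: (a=T, b=T); (a=F, b=T); (a=F, b=F).

3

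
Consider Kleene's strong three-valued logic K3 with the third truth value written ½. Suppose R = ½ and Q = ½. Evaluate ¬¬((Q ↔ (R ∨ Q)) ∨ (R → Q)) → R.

R ∨ Q = ½ ∨ ½ = ½
Q ↔ (R ∨ Q) = ½ ↔ ½ = ½
R → Q = ½ → ½ = ½  [¬½ ∨ ½]
(Q ↔ (R ∨ Q)) ∨ (R → Q) = ½ ∨ ½ = ½
¬((Q ↔ (R ∨ Q)) ∨ (R → Q)) = ¬½ = ½
¬¬((Q ↔ (R ∨ Q)) ∨ (R → Q)) = ¬½ = ½
¬¬((Q ↔ (R ∨ Q)) ∨ (R → Q)) → R = ½ → ½ = ½

½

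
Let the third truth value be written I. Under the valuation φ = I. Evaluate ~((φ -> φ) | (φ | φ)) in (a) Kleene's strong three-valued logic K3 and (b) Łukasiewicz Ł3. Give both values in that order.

I; False

In Kleene's strong three-valued logic K3: φ -> φ = I -> I = I
φ | φ = I | I = I
(φ -> φ) | (φ | φ) = I | I = I
~((φ -> φ) | (φ | φ)) = ~I = I
In Łukasiewicz Ł3: φ -> φ = I -> I = True
φ | φ = I | I = I
(φ -> φ) | (φ | φ) = True | I = True
~((φ -> φ) | (φ | φ)) = ~True = False
They differ because Kleene's strong three-valued logic K3 and Łukasiewicz Ł3 treat I differently under implication.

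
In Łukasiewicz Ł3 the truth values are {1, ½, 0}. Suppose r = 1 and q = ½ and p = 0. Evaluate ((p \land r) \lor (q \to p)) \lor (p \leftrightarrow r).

½

p \land r = 0 \land 1 = 0
q \to p = ½ \to 0 = ½  [min(1, 1−½+0)]
(p \land r) \lor (q \to p) = 0 \lor ½ = ½
p \leftrightarrow r = 0 \leftrightarrow 1 = 0
((p \land r) \lor (q \to p)) \lor (p \leftrightarrow r) = ½ \lor 0 = ½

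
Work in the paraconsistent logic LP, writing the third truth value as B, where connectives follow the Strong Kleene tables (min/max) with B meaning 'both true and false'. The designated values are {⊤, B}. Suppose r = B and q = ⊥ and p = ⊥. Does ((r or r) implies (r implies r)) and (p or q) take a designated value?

No

r or r = B or B = B
r implies r = B implies B = B  [not B or B]
(r or r) implies (r implies r) = B implies B = B
p or q = ⊥ or ⊥ = ⊥
((r or r) implies (r implies r)) and (p or q) = B and ⊥ = ⊥
⊥ ∉ {⊤, B}.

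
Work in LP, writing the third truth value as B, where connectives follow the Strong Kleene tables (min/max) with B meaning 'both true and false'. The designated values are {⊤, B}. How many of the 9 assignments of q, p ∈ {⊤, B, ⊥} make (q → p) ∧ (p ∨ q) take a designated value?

Of the 9 assignments, 7 give a value in {⊤, B}.

7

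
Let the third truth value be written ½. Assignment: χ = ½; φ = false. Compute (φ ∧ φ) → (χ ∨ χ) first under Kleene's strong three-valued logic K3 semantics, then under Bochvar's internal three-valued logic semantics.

In Kleene's strong three-valued logic K3: φ ∧ φ = false ∧ false = false
χ ∨ χ = ½ ∨ ½ = ½
(φ ∧ φ) → (χ ∨ χ) = false → ½ = true
In Bochvar's internal three-valued logic: φ ∧ φ = false ∧ false = false
χ ∨ χ = ½ ∨ ½ = ½
(φ ∧ φ) → (χ ∨ χ) = false → ½ = ½  [any arg is the third value ⇒ result is the third value]
They differ because Kleene's strong three-valued logic K3 and Bochvar's internal three-valued logic treat ½ differently under the binary connectives.

true; ½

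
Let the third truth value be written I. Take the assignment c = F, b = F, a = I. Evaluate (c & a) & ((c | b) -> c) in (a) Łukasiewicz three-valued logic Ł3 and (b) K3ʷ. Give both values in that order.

F; I

In Łukasiewicz three-valued logic Ł3: c & a = F & I = F
c | b = F | F = F
(c | b) -> c = F -> F = T
(c & a) & ((c | b) -> c) = F & T = F
In K3ʷ: c & a = F & I = I
c | b = F | F = F
(c | b) -> c = F -> F = T
(c & a) & ((c | b) -> c) = I & T = I
They differ because Łukasiewicz three-valued logic Ł3 and K3ʷ treat I differently under the binary connectives.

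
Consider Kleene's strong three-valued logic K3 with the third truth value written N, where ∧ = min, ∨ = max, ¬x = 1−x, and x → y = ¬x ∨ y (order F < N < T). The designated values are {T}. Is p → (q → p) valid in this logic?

No

Countermodel: p=N, q=T gives N, which is not designated.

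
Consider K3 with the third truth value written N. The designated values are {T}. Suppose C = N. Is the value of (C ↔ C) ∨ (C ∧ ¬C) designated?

No

C ↔ C = N ↔ N = N
¬C = ¬N = N
C ∧ ¬C = N ∧ N = N
(C ↔ C) ∨ (C ∧ ¬C) = N ∨ N = N
N ∉ {T}.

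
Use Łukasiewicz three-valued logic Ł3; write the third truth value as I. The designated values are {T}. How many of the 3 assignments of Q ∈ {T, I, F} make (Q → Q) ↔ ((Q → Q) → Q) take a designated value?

1

Q=T: T ✓
Q=I: I ·
Q=F: F ·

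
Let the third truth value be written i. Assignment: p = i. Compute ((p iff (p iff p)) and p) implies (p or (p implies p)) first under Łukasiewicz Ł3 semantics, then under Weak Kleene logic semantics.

In Łukasiewicz Ł3: p iff p = i iff i = True  [1 − |½−½|]
p iff (p iff p) = i iff True = i
(p iff (p iff p)) and p = i and i = i
p implies p = i implies i = True
p or (p implies p) = i or True = True
((p iff (p iff p)) and p) implies (p or (p implies p)) = i implies True = True
In Weak Kleene logic: p iff p = i iff i = i
p iff (p iff p) = i iff i = i
(p iff (p iff p)) and p = i and i = i
p implies p = i implies i = i
p or (p implies p) = i or i = i
((p iff (p iff p)) and p) implies (p or (p implies p)) = i implies i = i
They differ because Łukasiewicz Ł3 and Weak Kleene logic treat i differently under the binary connectives.

True; i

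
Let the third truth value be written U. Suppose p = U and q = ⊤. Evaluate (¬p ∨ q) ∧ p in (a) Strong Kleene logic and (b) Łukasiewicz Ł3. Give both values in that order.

U; U

In Strong Kleene logic: ¬p = ¬U = U
¬p ∨ q = U ∨ ⊤ = ⊤
(¬p ∨ q) ∧ p = ⊤ ∧ U = U
In Łukasiewicz Ł3: ¬p = ¬U = U
¬p ∨ q = U ∨ ⊤ = ⊤
(¬p ∨ q) ∧ p = ⊤ ∧ U = U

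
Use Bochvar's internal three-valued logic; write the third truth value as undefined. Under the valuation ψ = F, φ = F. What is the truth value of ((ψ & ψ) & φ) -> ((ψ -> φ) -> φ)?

ψ & ψ = F & F = F
(ψ & ψ) & φ = F & F = F
ψ -> φ = F -> F = T
(ψ -> φ) -> φ = T -> F = F
((ψ & ψ) & φ) -> ((ψ -> φ) -> φ) = F -> F = T

T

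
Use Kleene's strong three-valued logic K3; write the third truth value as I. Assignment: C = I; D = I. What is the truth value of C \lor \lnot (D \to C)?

D \to C = I \to I = I
\lnot (D \to C) = \lnot I = I
C \lor \lnot (D \to C) = I \lor I = I

I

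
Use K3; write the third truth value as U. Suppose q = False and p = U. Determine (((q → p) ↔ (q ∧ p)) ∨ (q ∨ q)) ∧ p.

q → p = False → U = True  [¬False ∨ U]
q ∧ p = False ∧ U = False
(q → p) ↔ (q ∧ p) = True ↔ False = False
q ∨ q = False ∨ False = False
((q → p) ↔ (q ∧ p)) ∨ (q ∨ q) = False ∨ False = False
(((q → p) ↔ (q ∧ p)) ∨ (q ∨ q)) ∧ p = False ∧ U = False

False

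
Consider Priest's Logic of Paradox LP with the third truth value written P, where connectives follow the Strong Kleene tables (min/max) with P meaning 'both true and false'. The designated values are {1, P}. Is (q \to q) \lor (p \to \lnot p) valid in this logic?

Every assignment of q, p over {1, P, 0} gives a value in {1, P}.
In particular, with q=P, p=P: (q \to q) \lor (p \to \lnot p) = P.

Yes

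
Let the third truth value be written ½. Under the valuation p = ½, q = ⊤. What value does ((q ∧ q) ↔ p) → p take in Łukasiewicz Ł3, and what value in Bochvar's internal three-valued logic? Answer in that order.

In Łukasiewicz Ł3: q ∧ q = ⊤ ∧ ⊤ = ⊤
(q ∧ q) ↔ p = ⊤ ↔ ½ = ½
((q ∧ q) ↔ p) → p = ½ → ½ = ⊤
In Bochvar's internal three-valued logic: q ∧ q = ⊤ ∧ ⊤ = ⊤
(q ∧ q) ↔ p = ⊤ ↔ ½ = ½
((q ∧ q) ↔ p) → p = ½ → ½ = ½  [any arg is the third value ⇒ result is the third value]
They differ because Łukasiewicz Ł3 and Bochvar's internal three-valued logic treat ½ differently under the binary connectives.

⊤; ½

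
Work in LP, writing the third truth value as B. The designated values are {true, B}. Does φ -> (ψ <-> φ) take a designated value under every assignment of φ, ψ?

Countermodel: φ=true, ψ=false gives false, which is not designated.

No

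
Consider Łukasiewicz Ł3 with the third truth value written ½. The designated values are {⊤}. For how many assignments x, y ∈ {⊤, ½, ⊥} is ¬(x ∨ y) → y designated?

Of the 9 assignments, 7 give a value in {⊤}.

7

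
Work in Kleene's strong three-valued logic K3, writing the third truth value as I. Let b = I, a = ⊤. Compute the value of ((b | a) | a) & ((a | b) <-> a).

⊤

b | a = I | ⊤ = ⊤
(b | a) | a = ⊤ | ⊤ = ⊤
a | b = ⊤ | I = ⊤
(a | b) <-> a = ⊤ <-> ⊤ = ⊤
((b | a) | a) & ((a | b) <-> a) = ⊤ & ⊤ = ⊤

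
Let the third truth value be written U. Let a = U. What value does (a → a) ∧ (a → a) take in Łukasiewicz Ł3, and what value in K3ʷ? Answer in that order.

In Łukasiewicz Ł3: a → a = U → U = 1
a → a = U → U = 1
(a → a) ∧ (a → a) = 1 ∧ 1 = 1
In K3ʷ: a → a = U → U = U  [any arg is the third value ⇒ result is the third value]
a → a = U → U = U
(a → a) ∧ (a → a) = U ∧ U = U
They differ because Łukasiewicz Ł3 and K3ʷ treat U differently under the binary connectives.

1; U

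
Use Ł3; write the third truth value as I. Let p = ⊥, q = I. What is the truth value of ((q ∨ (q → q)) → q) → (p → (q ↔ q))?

⊤

q → q = I → I = ⊤  [min(1, 1−½+½)]
q ∨ (q → q) = I ∨ ⊤ = ⊤
(q ∨ (q → q)) → q = ⊤ → I = I
q ↔ q = I ↔ I = ⊤
p → (q ↔ q) = ⊥ → ⊤ = ⊤
((q ∨ (q → q)) → q) → (p → (q ↔ q)) = I → ⊤ = ⊤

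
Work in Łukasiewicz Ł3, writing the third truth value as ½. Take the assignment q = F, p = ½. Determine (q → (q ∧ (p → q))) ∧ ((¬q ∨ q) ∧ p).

½

p → q = ½ → F = ½  [min(1, 1−½+0)]
q ∧ (p → q) = F ∧ ½ = F
q → (q ∧ (p → q)) = F → F = T
¬q = ¬F = T
¬q ∨ q = T ∨ F = T
(¬q ∨ q) ∧ p = T ∧ ½ = ½
(q → (q ∧ (p → q))) ∧ ((¬q ∨ q) ∧ p) = T ∧ ½ = ½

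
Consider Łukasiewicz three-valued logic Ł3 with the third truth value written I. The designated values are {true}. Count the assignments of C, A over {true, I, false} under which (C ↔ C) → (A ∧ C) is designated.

1

Designated under: (C=true, A=true).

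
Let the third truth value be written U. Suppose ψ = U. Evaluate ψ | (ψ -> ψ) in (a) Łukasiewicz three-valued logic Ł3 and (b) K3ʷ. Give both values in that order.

In Łukasiewicz three-valued logic Ł3: ψ -> ψ = U -> U = True
ψ | (ψ -> ψ) = U | True = True
In K3ʷ: ψ -> ψ = U -> U = U  [any arg is the third value ⇒ result is the third value]
ψ | (ψ -> ψ) = U | U = U
They differ because Łukasiewicz three-valued logic Ł3 and K3ʷ treat U differently under the binary connectives.

True; U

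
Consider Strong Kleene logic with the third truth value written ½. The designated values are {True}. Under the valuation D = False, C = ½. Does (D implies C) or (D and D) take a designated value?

D implies C = False implies ½ = True  [not False or ½]
D and D = False and False = False
(D implies C) or (D and D) = True or False = True
True ∈ {True}.

Yes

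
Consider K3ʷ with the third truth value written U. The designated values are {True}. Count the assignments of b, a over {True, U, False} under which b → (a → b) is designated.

Designated under: (b=True, a=True); (b=True, a=False); (b=False, a=True); (b=False, a=False).

4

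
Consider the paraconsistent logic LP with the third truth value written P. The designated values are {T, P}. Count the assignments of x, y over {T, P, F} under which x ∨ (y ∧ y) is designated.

Of the 9 assignments, 8 give a value in {T, P}.

8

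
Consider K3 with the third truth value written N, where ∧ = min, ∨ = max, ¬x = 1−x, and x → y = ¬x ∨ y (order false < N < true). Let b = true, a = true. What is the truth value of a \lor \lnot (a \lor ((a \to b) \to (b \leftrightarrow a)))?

true

a \to b = true \to true = true
b \leftrightarrow a = true \leftrightarrow true = true
(a \to b) \to (b \leftrightarrow a) = true \to true = true
a \lor ((a \to b) \to (b \leftrightarrow a)) = true \lor true = true
\lnot (a \lor ((a \to b) \to (b \leftrightarrow a))) = \lnot true = false
a \lor \lnot (a \lor ((a \to b) \to (b \leftrightarrow a))) = true \lor false = true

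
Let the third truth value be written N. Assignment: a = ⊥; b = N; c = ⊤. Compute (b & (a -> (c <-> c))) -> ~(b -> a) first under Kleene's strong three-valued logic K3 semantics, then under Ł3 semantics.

N; ⊤

In Kleene's strong three-valued logic K3: c <-> c = ⊤ <-> ⊤ = ⊤
a -> (c <-> c) = ⊥ -> ⊤ = ⊤
b & (a -> (c <-> c)) = N & ⊤ = N
b -> a = N -> ⊥ = N  [~N | ⊥]
~(b -> a) = ~N = N
(b & (a -> (c <-> c))) -> ~(b -> a) = N -> N = N
In Ł3: c <-> c = ⊤ <-> ⊤ = ⊤
a -> (c <-> c) = ⊥ -> ⊤ = ⊤
b & (a -> (c <-> c)) = N & ⊤ = N
b -> a = N -> ⊥ = N
~(b -> a) = ~N = N
(b & (a -> (c <-> c))) -> ~(b -> a) = N -> N = ⊤
They differ because Kleene's strong three-valued logic K3 and Ł3 treat N differently under implication.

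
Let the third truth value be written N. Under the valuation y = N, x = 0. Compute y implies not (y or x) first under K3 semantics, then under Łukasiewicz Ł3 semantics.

In K3: y or x = N or 0 = N
not (y or x) = not N = N
y implies not (y or x) = N implies N = N
In Łukasiewicz Ł3: y or x = N or 0 = N
not (y or x) = not N = N
y implies not (y or x) = N implies N = 1
They differ because K3 and Łukasiewicz Ł3 treat N differently under implication.

N; 1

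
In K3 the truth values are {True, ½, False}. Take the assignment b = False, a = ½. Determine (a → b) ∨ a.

a → b = ½ → False = ½  [¬½ ∨ False]
(a → b) ∨ a = ½ ∨ ½ = ½

½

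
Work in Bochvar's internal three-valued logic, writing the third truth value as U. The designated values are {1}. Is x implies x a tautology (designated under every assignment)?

Countermodel: x=U gives U, which is not designated.

No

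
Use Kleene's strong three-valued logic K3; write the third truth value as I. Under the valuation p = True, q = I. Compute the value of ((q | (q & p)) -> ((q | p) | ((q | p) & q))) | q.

True

q & p = I & True = I
q | (q & p) = I | I = I
q | p = I | True = True
q | p = I | True = True
(q | p) & q = True & I = I
(q | p) | ((q | p) & q) = True | I = True
(q | (q & p)) -> ((q | p) | ((q | p) & q)) = I -> True = True  [~I | True]
((q | (q & p)) -> ((q | p) | ((q | p) & q))) | q = True | I = True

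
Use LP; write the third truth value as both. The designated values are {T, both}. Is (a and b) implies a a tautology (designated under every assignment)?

Every assignment of a, b over {T, both, F} gives a value in {T, both}.
In particular, with a=both, b=both: (a and b) implies a = both.

Yes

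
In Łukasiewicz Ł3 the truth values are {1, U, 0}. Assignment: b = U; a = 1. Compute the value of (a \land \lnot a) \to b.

1

\lnot a = \lnot 1 = 0
a \land \lnot a = 1 \land 0 = 0
(a \land \lnot a) \to b = 0 \to U = 1  [min(1, 1−0+½)]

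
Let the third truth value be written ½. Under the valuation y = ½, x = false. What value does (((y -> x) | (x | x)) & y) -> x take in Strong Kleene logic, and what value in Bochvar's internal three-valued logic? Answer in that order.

In Strong Kleene logic: y -> x = ½ -> false = ½  [~½ | false]
x | x = false | false = false
(y -> x) | (x | x) = ½ | false = ½
((y -> x) | (x | x)) & y = ½ & ½ = ½
(((y -> x) | (x | x)) & y) -> x = ½ -> false = ½
In Bochvar's internal three-valued logic: y -> x = ½ -> false = ½
x | x = false | false = false
(y -> x) | (x | x) = ½ | false = ½
((y -> x) | (x | x)) & y = ½ & ½ = ½
(((y -> x) | (x | x)) & y) -> x = ½ -> false = ½

½; ½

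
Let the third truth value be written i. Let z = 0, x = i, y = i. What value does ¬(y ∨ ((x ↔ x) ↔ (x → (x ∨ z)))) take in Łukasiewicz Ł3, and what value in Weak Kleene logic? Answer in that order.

0; i

In Łukasiewicz Ł3: x ↔ x = i ↔ i = 1  [1 − |½−½|]
x ∨ z = i ∨ 0 = i
x → (x ∨ z) = i → i = 1
(x ↔ x) ↔ (x → (x ∨ z)) = 1 ↔ 1 = 1
y ∨ ((x ↔ x) ↔ (x → (x ∨ z))) = i ∨ 1 = 1
¬(y ∨ ((x ↔ x) ↔ (x → (x ∨ z)))) = ¬1 = 0
In Weak Kleene logic: x ↔ x = i ↔ i = i
x ∨ z = i ∨ 0 = i
x → (x ∨ z) = i → i = i
(x ↔ x) ↔ (x → (x ∨ z)) = i ↔ i = i
y ∨ ((x ↔ x) ↔ (x → (x ∨ z))) = i ∨ i = i
¬(y ∨ ((x ↔ x) ↔ (x → (x ∨ z)))) = ¬i = i
They differ because Łukasiewicz Ł3 and Weak Kleene logic treat i differently under the binary connectives.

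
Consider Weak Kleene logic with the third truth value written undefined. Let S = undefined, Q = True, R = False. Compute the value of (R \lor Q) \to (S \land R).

undefined

R \lor Q = False \lor True = True
S \land R = undefined \land False = undefined
(R \lor Q) \to (S \land R) = True \to undefined = undefined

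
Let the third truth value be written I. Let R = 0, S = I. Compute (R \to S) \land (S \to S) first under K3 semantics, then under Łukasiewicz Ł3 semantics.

I; 1

In K3: R \to S = 0 \to I = 1
S \to S = I \to I = I
(R \to S) \land (S \to S) = 1 \land I = I
In Łukasiewicz Ł3: R \to S = 0 \to I = 1  [min(1, 1−0+½)]
S \to S = I \to I = 1
(R \to S) \land (S \to S) = 1 \land 1 = 1
They differ because K3 and Łukasiewicz Ł3 treat I differently under implication.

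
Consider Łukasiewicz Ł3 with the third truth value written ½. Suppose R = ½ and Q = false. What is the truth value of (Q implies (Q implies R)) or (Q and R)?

Q implies R = false implies ½ = true
Q implies (Q implies R) = false implies true = true
Q and R = false and ½ = false
(Q implies (Q implies R)) or (Q and R) = true or false = true

true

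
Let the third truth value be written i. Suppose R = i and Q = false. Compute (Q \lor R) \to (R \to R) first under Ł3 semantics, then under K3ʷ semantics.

true; i

In Ł3: Q \lor R = false \lor i = i
R \to R = i \to i = true
(Q \lor R) \to (R \to R) = i \to true = true
In K3ʷ: Q \lor R = false \lor i = i
R \to R = i \to i = i  [any arg is the third value ⇒ result is the third value]
(Q \lor R) \to (R \to R) = i \to i = i
They differ because Ł3 and K3ʷ treat i differently under the binary connectives.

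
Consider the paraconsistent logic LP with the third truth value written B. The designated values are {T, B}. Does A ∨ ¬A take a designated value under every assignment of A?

Yes

Every assignment of A over {T, B, F} gives a value in {T, B}.
In particular, with A=B: A ∨ ¬A = B.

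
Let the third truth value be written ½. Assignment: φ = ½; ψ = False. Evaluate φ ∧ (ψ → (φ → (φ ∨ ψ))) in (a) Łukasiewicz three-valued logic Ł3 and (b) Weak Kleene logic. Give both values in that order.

½; ½

In Łukasiewicz three-valued logic Ł3: φ ∨ ψ = ½ ∨ False = ½
φ → (φ ∨ ψ) = ½ → ½ = True  [min(1, 1−½+½)]
ψ → (φ → (φ ∨ ψ)) = False → True = True
φ ∧ (ψ → (φ → (φ ∨ ψ))) = ½ ∧ True = ½
In Weak Kleene logic: φ ∨ ψ = ½ ∨ False = ½
φ → (φ ∨ ψ) = ½ → ½ = ½  [any arg is the third value ⇒ result is the third value]
ψ → (φ → (φ ∨ ψ)) = False → ½ = ½
φ ∧ (ψ → (φ → (φ ∨ ψ))) = ½ ∧ ½ = ½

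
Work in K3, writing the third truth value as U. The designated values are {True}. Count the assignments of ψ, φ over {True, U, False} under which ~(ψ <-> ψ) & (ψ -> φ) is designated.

0

Of the 9 assignments, 0 give a value in {True}.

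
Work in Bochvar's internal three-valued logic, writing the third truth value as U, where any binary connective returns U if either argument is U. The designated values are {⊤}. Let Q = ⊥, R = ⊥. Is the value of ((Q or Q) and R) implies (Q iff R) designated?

Yes

Q or Q = ⊥ or ⊥ = ⊥
(Q or Q) and R = ⊥ and ⊥ = ⊥
Q iff R = ⊥ iff ⊥ = ⊤
((Q or Q) and R) implies (Q iff R) = ⊥ implies ⊤ = ⊤
⊤ ∈ {⊤}.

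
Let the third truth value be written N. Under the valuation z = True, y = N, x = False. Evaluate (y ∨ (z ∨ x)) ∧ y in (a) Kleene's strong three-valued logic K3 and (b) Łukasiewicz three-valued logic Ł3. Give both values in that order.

In Kleene's strong three-valued logic K3: z ∨ x = True ∨ False = True
y ∨ (z ∨ x) = N ∨ True = True
(y ∨ (z ∨ x)) ∧ y = True ∧ N = N
In Łukasiewicz three-valued logic Ł3: z ∨ x = True ∨ False = True
y ∨ (z ∨ x) = N ∨ True = True
(y ∨ (z ∨ x)) ∧ y = True ∧ N = N

N; N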